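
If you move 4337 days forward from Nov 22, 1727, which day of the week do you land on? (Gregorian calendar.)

Wednesday

First find the weekday of Nov 22, 1727. Doomsday rule: the anchor day for the 1700s is Sunday. For year 27: 27÷12 = 2 r 3, and 3÷4 = 0, so 2+3+0 = 5.
Sunday + 5 ≡ Friday — that's 1727's doomsday.
In November the doomsday date is Nov 7.
Nov 22 is 15 days after Nov 7; 15 mod 7 = 1, so Friday + 1 = Saturday.
4337 mod 7 = 4, so 4337 days after a Saturday is Saturday + 4 = Wednesday.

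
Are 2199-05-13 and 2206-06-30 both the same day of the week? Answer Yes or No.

Yes

From May 13, 2199 to Jun 30, 2206 is 2604 days.
2604 mod 7 = 0, so they are the same weekday.
(May 13, 2199 is a Monday; Jun 30, 2206 is a Monday.)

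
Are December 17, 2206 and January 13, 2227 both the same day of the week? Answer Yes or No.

No

From Dec 17, 2206 to Jan 13, 2227 is 7332 days.
7332 mod 7 = 3, so they are different weekdays.
(Dec 17, 2206 is a Wednesday; Jan 13, 2227 is a Saturday.)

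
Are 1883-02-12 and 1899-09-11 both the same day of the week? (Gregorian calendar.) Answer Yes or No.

Yes

From Feb 12, 1883 to Sep 11, 1899 is 6055 days.
6055 mod 7 = 0, so they are the same weekday.
(Feb 12, 1883 is a Monday; Sep 11, 1899 is a Monday.)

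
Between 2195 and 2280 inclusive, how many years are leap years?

Multiples of 4 in [2195,2280]: 22.
Of those, multiples of 100: 1 (not leap unless ÷400).
Multiples of 400: 0.
Leap years = 22 − 1 + 0 = 21.

21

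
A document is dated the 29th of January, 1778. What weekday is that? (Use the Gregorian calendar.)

Doomsday rule: the anchor day for the 1700s is Sunday. For year 78: 78÷12 = 6 r 6, and 6÷4 = 1, so 6+6+1 = 13.
Sunday + 13 ≡ Saturday — that's 1778's doomsday.
In January the doomsday date is Jan 3 (1778 is not a leap year).
Jan 29 is 26 days after Jan 3; 26 mod 7 = 5, so Saturday + 5 = Thursday.

Thursday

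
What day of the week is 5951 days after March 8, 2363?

Saturday

Mar 8, 2363 is a Friday.
5951 mod 7 = 1, so 5951 days after a Friday is Friday + 1 = Saturday.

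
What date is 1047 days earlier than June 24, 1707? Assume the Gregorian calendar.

August 11, 1704

−365 (one year) → Jun 24, 1706 (682 left).
−365 (one year) → Jun 24, 1705 (317 left).
−24 → May 31, 1705 (end of May, 31 days; 293 left).
−31 → Apr 30, 1705 (end of Apr, 30 days; 262 left).
−30 → Mar 31, 1705 (end of Mar, 31 days; 232 left).
−31 → Feb 28, 1705 (end of Feb, 28 days; 201 left).
−28 → Jan 31, 1705 (end of Jan, 31 days; 173 left).
−31 → Dec 31, 1704 (end of Dec, 31 days; 142 left).
−31 → Nov 30, 1704 (end of Nov, 30 days; 111 left).
−30 → Oct 31, 1704 (end of Oct, 31 days; 81 left).
−31 → Sep 30, 1704 (end of Sep, 30 days; 50 left).
−30 → Aug 31, 1704 (end of Aug, 31 days; 20 left).
−20 → Aug 11, 1704.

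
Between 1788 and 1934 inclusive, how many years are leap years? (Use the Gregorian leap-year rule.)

Multiples of 4 in [1788,1934]: 37.
Of those, multiples of 100: 2 (not leap unless ÷400).
Multiples of 400: 0.
Leap years = 37 − 2 + 0 = 35.

35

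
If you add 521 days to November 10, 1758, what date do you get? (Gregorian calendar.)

April 14, 1760

+365 (one year) → Nov 10, 1759 (156 left).
Nov has 30 days: +21 → Dec 1, 1759 (135 left).
Dec has 31 days: +31 → Jan 1, 1760 (104 left).
Jan has 31 days: +31 → Feb 1, 1760 (73 left).
Feb has 29 days: +29 → Mar 1, 1760 (44 left).
Mar has 31 days: +31 → Apr 1, 1760 (13 left).
+13 → Apr 14, 1760.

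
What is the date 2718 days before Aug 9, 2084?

−366 (one year; includes Feb 29, 2084) → Aug 9, 2083 (2352 left).
−365 (one year) → Aug 9, 2082 (1987 left).
−365 (one year) → Aug 9, 2081 (1622 left).
−365 (one year) → Aug 9, 2080 (1257 left).
−366 (one year; includes Feb 29, 2080) → Aug 9, 2079 (891 left).
−365 (one year) → Aug 9, 2078 (526 left).
−365 (one year) → Aug 9, 2077 (161 left).
−9 → Jul 31, 2077 (end of Jul, 31 days; 152 left).
−31 → Jun 30, 2077 (end of Jun, 30 days; 121 left).
−30 → May 31, 2077 (end of May, 31 days; 91 left).
−31 → Apr 30, 2077 (end of Apr, 30 days; 60 left).
−30 → Mar 31, 2077 (end of Mar, 31 days; 30 left).
−30 → Mar 1, 2077.

March 1, 2077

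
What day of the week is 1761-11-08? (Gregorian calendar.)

Sunday

Doomsday rule: the anchor day for the 1700s is Sunday. For year 61: 61÷12 = 5 r 1, and 1÷4 = 0, so 5+1+0 = 6.
Sunday + 6 ≡ Saturday — that's 1761's doomsday.
In November the doomsday date is Nov 7.
Nov 8 is 1 day after Nov 7; 1 mod 7 = 1, so Saturday + 1 = Sunday.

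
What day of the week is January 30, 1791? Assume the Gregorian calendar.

Doomsday rule: the anchor day for the 1700s is Sunday. For year 91: 91÷12 = 7 r 7, and 7÷4 = 1, so 7+7+1 = 15.
Sunday + 15 ≡ Monday — that's 1791's doomsday.
In January the doomsday date is Jan 3 (1791 is not a leap year).
Jan 30 is 27 days after Jan 3; 27 mod 7 = 6, so Monday + 6 = Sunday.

Sunday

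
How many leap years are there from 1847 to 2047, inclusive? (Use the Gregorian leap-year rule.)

49

Multiples of 4 in [1847,2047]: 50.
Of those, multiples of 100: 2 (not leap unless ÷400).
Multiples of 400: 1.
Leap years = 50 − 2 + 1 = 49.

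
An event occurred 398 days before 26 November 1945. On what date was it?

−26 → Oct 31, 1945 (end of Oct, 31 days; 372 left).
−31 → Sep 30, 1945 (end of Sep, 30 days; 341 left).
−30 → Aug 31, 1945 (end of Aug, 31 days; 311 left).
−31 → Jul 31, 1945 (end of Jul, 31 days; 280 left).
−31 → Jun 30, 1945 (end of Jun, 30 days; 249 left).
−30 → May 31, 1945 (end of May, 31 days; 219 left).
−31 → Apr 30, 1945 (end of Apr, 30 days; 188 left).
−30 → Mar 31, 1945 (end of Mar, 31 days; 158 left).
−31 → Feb 28, 1945 (end of Feb, 28 days; 127 left).
−28 → Jan 31, 1945 (end of Jan, 31 days; 99 left).
−31 → Dec 31, 1944 (end of Dec, 31 days; 68 left).
−31 → Nov 30, 1944 (end of Nov, 30 days; 37 left).
−30 → Oct 31, 1944 (end of Oct, 31 days; 7 left).
−7 → Oct 24, 1944.

October 24, 1944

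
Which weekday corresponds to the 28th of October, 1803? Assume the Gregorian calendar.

Doomsday rule: the anchor day for the 1800s is Friday. For year 03: 3÷12 = 0 r 3, and 3÷4 = 0, so 0+3+0 = 3.
Friday + 3 ≡ Monday — that's 1803's doomsday.
In October the doomsday date is Oct 10.
Oct 28 is 18 days after Oct 10; 18 mod 7 = 4, so Monday + 4 = Friday.

Friday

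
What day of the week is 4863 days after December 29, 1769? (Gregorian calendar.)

Wednesday

Dec 29, 1769 is a Friday.
4863 mod 7 = 5, so 4863 days after a Friday is Friday + 5 = Wednesday.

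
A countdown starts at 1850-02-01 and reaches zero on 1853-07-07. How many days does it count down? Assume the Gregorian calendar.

Feb 1, 1850 → Feb 1, 1851: 365 days.
Feb 1, 1851 → Feb 1, 1852: 365 days.
Feb 1, 1852 → Feb 1, 1853: 366 days (Feb 29, 1852 is in that span).
Feb 1, 1853 → Mar 1, 1853: 28 days (February has 28).
Mar 1, 1853 → Apr 1, 1853: 31 days (March has 31).
Apr 1, 1853 → May 1, 1853: 30 days (April has 30).
May 1, 1853 → Jun 1, 1853: 31 days (May has 31).
Jun 1, 1853 → Jul 1, 1853: 30 days (June has 30).
Jul 1, 1853 → Jul 7, 1853: 6 days.
Total: 1252 days.

1252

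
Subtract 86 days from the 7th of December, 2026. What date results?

September 12, 2026

−7 → Nov 30, 2026 (end of Nov, 30 days; 79 left).
−30 → Oct 31, 2026 (end of Oct, 31 days; 49 left).
−31 → Sep 30, 2026 (end of Sep, 30 days; 18 left).
−18 → Sep 12, 2026.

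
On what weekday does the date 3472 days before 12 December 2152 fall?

Tuesday

Dec 12, 2152 is a Tuesday.
3472 mod 7 = 0, so 3472 days before a Tuesday is Tuesday − 0 = Tuesday.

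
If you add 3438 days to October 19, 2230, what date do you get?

+365 (one year) → Oct 19, 2231 (3073 left).
+366 (one year; includes Feb 29, 2232) → Oct 19, 2232 (2707 left).
+365 (one year) → Oct 19, 2233 (2342 left).
+365 (one year) → Oct 19, 2234 (1977 left).
+365 (one year) → Oct 19, 2235 (1612 left).
+366 (one year; includes Feb 29, 2236) → Oct 19, 2236 (1246 left).
+365 (one year) → Oct 19, 2237 (881 left).
+365 (one year) → Oct 19, 2238 (516 left).
+365 (one year) → Oct 19, 2239 (151 left).
Oct has 31 days: +13 → Nov 1, 2239 (138 left).
Nov has 30 days: +30 → Dec 1, 2239 (108 left).
Dec has 31 days: +31 → Jan 1, 2240 (77 left).
Jan has 31 days: +31 → Feb 1, 2240 (46 left).
Feb has 29 days: +29 → Mar 1, 2240 (17 left).
+17 → Mar 18, 2240.

March 18, 2240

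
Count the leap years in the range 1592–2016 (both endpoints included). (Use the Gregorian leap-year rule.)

Multiples of 4 in [1592,2016]: 107.
Of those, multiples of 100: 5 (not leap unless ÷400).
Multiples of 400: 2.
Leap years = 107 − 5 + 2 = 104.

104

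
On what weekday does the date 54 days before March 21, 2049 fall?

Tuesday

First find the weekday of Mar 21, 2049. Doomsday rule: the anchor day for the 2000s is Tuesday. For year 49: 49÷12 = 4 r 1, and 1÷4 = 0, so 4+1+0 = 5.
Tuesday + 5 ≡ Sunday — that's 2049's doomsday.
In March the doomsday date is Mar 14.
Mar 21 is 7 days after Mar 14; 7 mod 7 = 0, so Sunday + 0 = Sunday.
54 mod 7 = 5, so 54 days before a Sunday is Sunday − 5 = Tuesday.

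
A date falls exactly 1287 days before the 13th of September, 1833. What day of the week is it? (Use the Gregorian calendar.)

First find the weekday of Sep 13, 1833. Doomsday rule: the anchor day for the 1800s is Friday. For year 33: 33÷12 = 2 r 9, and 9÷4 = 2, so 2+9+2 = 13.
Friday + 13 ≡ Thursday — that's 1833's doomsday.
In September the doomsday date is Sep 5.
Sep 13 is 8 days after Sep 5; 8 mod 7 = 1, so Thursday + 1 = Friday.
1287 mod 7 = 6, so 1287 days before a Friday is Friday − 6 = Saturday.

Saturday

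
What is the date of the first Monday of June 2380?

June 1, 2380 is a Sunday.
The first Monday is therefore June 2 (1 days later).

June 2, 2380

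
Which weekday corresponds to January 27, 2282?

Doomsday rule: the anchor day for the 2200s is Friday. For year 82: 82÷12 = 6 r 10, and 10÷4 = 2, so 6+10+2 = 18.
Friday + 18 ≡ Tuesday — that's 2282's doomsday.
In January the doomsday date is Jan 3 (2282 is not a leap year).
Jan 27 is 24 days after Jan 3; 24 mod 7 = 3, so Tuesday + 3 = Friday.

Friday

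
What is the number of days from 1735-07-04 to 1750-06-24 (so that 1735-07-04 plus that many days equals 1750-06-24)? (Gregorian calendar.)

Jul 4, 1735 → Jul 4, 1736: 366 days (Feb 29, 1736 is in that span).
Jul 4, 1736 → Jul 4, 1737: 365 days.
Jul 4, 1737 → Jul 4, 1738: 365 days.
Jul 4, 1738 → Jul 4, 1739: 365 days.
Jul 4, 1739 → Jul 4, 1740: 366 days (Feb 29, 1740 is in that span).
Jul 4, 1740 → Jul 4, 1741: 365 days.
Jul 4, 1741 → Jul 4, 1742: 365 days.
Jul 4, 1742 → Jul 4, 1743: 365 days.
Jul 4, 1743 → Jul 4, 1744: 366 days (Feb 29, 1744 is in that span).
Jul 4, 1744 → Jul 4, 1745: 365 days.
Jul 4, 1745 → Jul 4, 1746: 365 days.
Jul 4, 1746 → Jul 4, 1747: 365 days.
Jul 4, 1747 → Jul 4, 1748: 366 days (Feb 29, 1748 is in that span).
Jul 4, 1748 → Jul 4, 1749: 365 days.
Jul 4, 1749 → Aug 4, 1749: 31 days (July has 31).
Aug 4, 1749 → Sep 4, 1749: 31 days (August has 31).
Sep 4, 1749 → Oct 4, 1749: 30 days (September has 30).
Oct 4, 1749 → Nov 4, 1749: 31 days (October has 31).
Nov 4, 1749 → Dec 4, 1749: 30 days (November has 30).
Dec 4, 1749 → Jan 4, 1750: 31 days (December has 31).
Jan 4, 1750 → Feb 4, 1750: 31 days (January has 31).
Feb 4, 1750 → Mar 4, 1750: 28 days (February has 28).
Mar 4, 1750 → Apr 4, 1750: 31 days (March has 31).
Apr 4, 1750 → May 4, 1750: 30 days (April has 30).
May 4, 1750 → Jun 4, 1750: 31 days (May has 31).
Jun 4, 1750 → Jun 24, 1750: 20 days.
Total: 5469 days.

5469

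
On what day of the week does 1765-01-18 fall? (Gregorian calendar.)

Doomsday rule: the anchor day for the 1700s is Sunday. For year 65: 65÷12 = 5 r 5, and 5÷4 = 1, so 5+5+1 = 11.
Sunday + 11 ≡ Thursday — that's 1765's doomsday.
In January the doomsday date is Jan 3 (1765 is not a leap year).
Jan 18 is 15 days after Jan 3; 15 mod 7 = 1, so Thursday + 1 = Friday.

Friday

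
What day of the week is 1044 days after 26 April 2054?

Monday

Apr 26, 2054 is a Sunday.
1044 mod 7 = 1, so 1044 days after a Sunday is Sunday + 1 = Monday.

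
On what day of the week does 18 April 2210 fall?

Doomsday rule: the anchor day for the 2200s is Friday. For year 10: 10÷12 = 0 r 10, and 10÷4 = 2, so 0+10+2 = 12.
Friday + 12 ≡ Wednesday — that's 2210's doomsday.
In April the doomsday date is Apr 4.
Apr 18 is 14 days after Apr 4; 14 mod 7 = 0, so Wednesday + 0 = Wednesday.

Wednesday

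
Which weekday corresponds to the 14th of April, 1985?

Sunday

Doomsday rule: the anchor day for the 1900s is Wednesday. For year 85: 85÷12 = 7 r 1, and 1÷4 = 0, so 7+1+0 = 8.
Wednesday + 8 ≡ Thursday — that's 1985's doomsday.
In April the doomsday date is Apr 4.
Apr 14 is 10 days after Apr 4; 10 mod 7 = 3, so Thursday + 3 = Sunday.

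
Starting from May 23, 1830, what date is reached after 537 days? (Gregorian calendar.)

November 11, 1831

+365 (one year) → May 23, 1831 (172 left).
May has 31 days: +9 → Jun 1, 1831 (163 left).
Jun has 30 days: +30 → Jul 1, 1831 (133 left).
Jul has 31 days: +31 → Aug 1, 1831 (102 left).
Aug has 31 days: +31 → Sep 1, 1831 (71 left).
Sep has 30 days: +30 → Oct 1, 1831 (41 left).
Oct has 31 days: +31 → Nov 1, 1831 (10 left).
+10 → Nov 11, 1831.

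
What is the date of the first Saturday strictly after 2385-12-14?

Dec 14, 2385 is a Saturday.
From Saturday to the next Saturday is 7 days.
Dec 14, 2385 + 7 = Dec 21, 2385.

December 21, 2385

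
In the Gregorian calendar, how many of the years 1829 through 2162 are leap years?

Multiples of 4 in [1829,2162]: 83.
Of those, multiples of 100: 3 (not leap unless ÷400).
Multiples of 400: 1.
Leap years = 83 − 3 + 1 = 81.

81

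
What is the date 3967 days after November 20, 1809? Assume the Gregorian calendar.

+365 (one year) → Nov 20, 1810 (3602 left).
+365 (one year) → Nov 20, 1811 (3237 left).
+366 (one year; includes Feb 29, 1812) → Nov 20, 1812 (2871 left).
+365 (one year) → Nov 20, 1813 (2506 left).
+365 (one year) → Nov 20, 1814 (2141 left).
+365 (one year) → Nov 20, 1815 (1776 left).
+366 (one year; includes Feb 29, 1816) → Nov 20, 1816 (1410 left).
+365 (one year) → Nov 20, 1817 (1045 left).
+365 (one year) → Nov 20, 1818 (680 left).
+365 (one year) → Nov 20, 1819 (315 left).
Nov has 30 days: +11 → Dec 1, 1819 (304 left).
Dec has 31 days: +31 → Jan 1, 1820 (273 left).
Jan has 31 days: +31 → Feb 1, 1820 (242 left).
Feb has 29 days: +29 → Mar 1, 1820 (213 left).
Mar has 31 days: +31 → Apr 1, 1820 (182 left).
Apr has 30 days: +30 → May 1, 1820 (152 left).
May has 31 days: +31 → Jun 1, 1820 (121 left).
Jun has 30 days: +30 → Jul 1, 1820 (91 left).
Jul has 31 days: +31 → Aug 1, 1820 (60 left).
Aug has 31 days: +31 → Sep 1, 1820 (29 left).
+29 → Sep 30, 1820.

September 30, 1820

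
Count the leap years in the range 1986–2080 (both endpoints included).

Multiples of 4 in [1986,2080]: 24.
Of those, multiples of 100: 1 (not leap unless ÷400).
Multiples of 400: 1.
Leap years = 24 − 1 + 1 = 24.

24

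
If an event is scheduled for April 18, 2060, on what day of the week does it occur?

Sunday

January 1, 2060 is a Thursday.
Jan 1, 2060 → Feb 1, 2060: 31 days (January has 31).
Feb 1, 2060 → Mar 1, 2060: 29 days (February has 29).
Mar 1, 2060 → Apr 1, 2060: 31 days (March has 31).
Apr 1, 2060 → Apr 18, 2060: 17 days.
Total: 108 days.
108 mod 7 = 3, so Thursday + 3 = Sunday.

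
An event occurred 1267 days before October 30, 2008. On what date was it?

May 12, 2005

−366 (one year; includes Feb 29, 2008) → Oct 30, 2007 (901 left).
−365 (one year) → Oct 30, 2006 (536 left).
−365 (one year) → Oct 30, 2005 (171 left).
−30 → Sep 30, 2005 (end of Sep, 30 days; 141 left).
−30 → Aug 31, 2005 (end of Aug, 31 days; 111 left).
−31 → Jul 31, 2005 (end of Jul, 31 days; 80 left).
−31 → Jun 30, 2005 (end of Jun, 30 days; 49 left).
−30 → May 31, 2005 (end of May, 31 days; 19 left).
−19 → May 12, 2005.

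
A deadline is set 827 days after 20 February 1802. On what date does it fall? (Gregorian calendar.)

+365 (one year) → Feb 20, 1803 (462 left).
+365 (one year) → Feb 20, 1804 (97 left).
Feb has 29 days: +10 → Mar 1, 1804 (87 left).
Mar has 31 days: +31 → Apr 1, 1804 (56 left).
Apr has 30 days: +30 → May 1, 1804 (26 left).
+26 → May 27, 1804.

May 27, 1804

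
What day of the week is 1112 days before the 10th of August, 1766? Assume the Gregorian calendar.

Monday

First find the weekday of Aug 10, 1766. Doomsday rule: the anchor day for the 1700s is Sunday. For year 66: 66÷12 = 5 r 6, and 6÷4 = 1, so 5+6+1 = 12.
Sunday + 12 ≡ Friday — that's 1766's doomsday.
In August the doomsday date is Aug 8.
Aug 10 is 2 days after Aug 8; 2 mod 7 = 2, so Friday + 2 = Sunday.
1112 mod 7 = 6, so 1112 days before a Sunday is Sunday − 6 = Monday.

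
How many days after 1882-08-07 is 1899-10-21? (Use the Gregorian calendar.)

Aug 7, 1882 → Aug 7, 1883: 365 days.
Aug 7, 1883 → Aug 7, 1884: 366 days (Feb 29, 1884 is in that span).
Aug 7, 1884 → Aug 7, 1885: 365 days.
Aug 7, 1885 → Aug 7, 1886: 365 days.
Aug 7, 1886 → Aug 7, 1887: 365 days.
Aug 7, 1887 → Aug 7, 1888: 366 days (Feb 29, 1888 is in that span).
Aug 7, 1888 → Aug 7, 1889: 365 days.
Aug 7, 1889 → Aug 7, 1890: 365 days.
Aug 7, 1890 → Aug 7, 1891: 365 days.
Aug 7, 1891 → Aug 7, 1892: 366 days (Feb 29, 1892 is in that span).
Aug 7, 1892 → Aug 7, 1893: 365 days.
Aug 7, 1893 → Aug 7, 1894: 365 days.
Aug 7, 1894 → Aug 7, 1895: 365 days.
Aug 7, 1895 → Aug 7, 1896: 366 days (Feb 29, 1896 is in that span).
Aug 7, 1896 → Aug 7, 1897: 365 days.
Aug 7, 1897 → Aug 7, 1898: 365 days.
Aug 7, 1898 → Aug 7, 1899: 365 days.
Aug 7, 1899 → Sep 7, 1899: 31 days (August has 31).
Sep 7, 1899 → Oct 7, 1899: 30 days (September has 30).
Oct 7, 1899 → Oct 21, 1899: 14 days.
Total: 6284 days.

6284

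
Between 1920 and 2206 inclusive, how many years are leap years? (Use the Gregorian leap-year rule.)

Multiples of 4 in [1920,2206]: 72.
Of those, multiples of 100: 3 (not leap unless ÷400).
Multiples of 400: 1.
Leap years = 72 − 3 + 1 = 70.

70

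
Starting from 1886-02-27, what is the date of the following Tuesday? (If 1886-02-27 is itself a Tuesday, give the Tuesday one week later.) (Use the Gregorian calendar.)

Feb 27, 1886 is a Saturday.
From Saturday to the next Tuesday is 3 days.
Feb 27, 1886 + 3 = Mar 2, 1886.

March 2, 1886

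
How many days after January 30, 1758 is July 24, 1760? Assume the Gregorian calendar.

906

Jan 30, 1758 → Jan 30, 1759: 365 days.
Jan 30, 1759 → Jan 30, 1760: 365 days.
Jan 30, 1760 → Feb 29, 1760: 30 days (January has 31).
Feb 29, 1760 → Mar 29, 1760: 29 days (February has 29).
Mar 29, 1760 → Apr 29, 1760: 31 days (March has 31).
Apr 29, 1760 → May 29, 1760: 30 days (April has 30).
May 29, 1760 → Jun 29, 1760: 31 days (May has 31).
Jun 29, 1760 → Jul 24, 1760: 25 days.
Total: 906 days.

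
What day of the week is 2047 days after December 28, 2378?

Dec 28, 2378 is a Thursday.
2047 mod 7 = 3, so 2047 days after a Thursday is Thursday + 3 = Sunday.

Sunday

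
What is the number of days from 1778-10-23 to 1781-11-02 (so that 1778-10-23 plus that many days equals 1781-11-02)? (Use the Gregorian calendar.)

1106

Oct 23, 1778 → Oct 23, 1779: 365 days.
Oct 23, 1779 → Oct 23, 1780: 366 days (Feb 29, 1780 is in that span).
Oct 23, 1780 → Nov 23, 1780: 31 days (October has 31).
Nov 23, 1780 → Dec 23, 1780: 30 days (November has 30).
Dec 23, 1780 → Jan 23, 1781: 31 days (December has 31).
Jan 23, 1781 → Feb 23, 1781: 31 days (January has 31).
Feb 23, 1781 → Mar 23, 1781: 28 days (February has 28).
Mar 23, 1781 → Apr 23, 1781: 31 days (March has 31).
Apr 23, 1781 → May 23, 1781: 30 days (April has 30).
May 23, 1781 → Jun 23, 1781: 31 days (May has 31).
Jun 23, 1781 → Jul 23, 1781: 30 days (June has 30).
Jul 23, 1781 → Aug 23, 1781: 31 days (July has 31).
Aug 23, 1781 → Sep 23, 1781: 31 days (August has 31).
Sep 23, 1781 → Oct 23, 1781: 30 days (September has 30).
Oct 23, 1781 → Nov 2, 1781: 10 days.
Total: 1106 days.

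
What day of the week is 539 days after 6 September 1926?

Monday

First find the weekday of Sep 6, 1926. Doomsday rule: the anchor day for the 1900s is Wednesday. For year 26: 26÷12 = 2 r 2, and 2÷4 = 0, so 2+2+0 = 4.
Wednesday + 4 ≡ Sunday — that's 1926's doomsday.
In September the doomsday date is Sep 5.
Sep 6 is 1 day after Sep 5; 1 mod 7 = 1, so Sunday + 1 = Monday.
539 mod 7 = 0, so 539 days after a Monday is Monday + 0 = Monday.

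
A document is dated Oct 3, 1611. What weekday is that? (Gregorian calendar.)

Monday

Doomsday rule: the anchor day for the 1600s is Tuesday. For year 11: 11÷12 = 0 r 11, and 11÷4 = 2, so 0+11+2 = 13.
Tuesday + 13 ≡ Monday — that's 1611's doomsday.
In October the doomsday date is Oct 10.
Oct 3 is 7 days before Oct 10; 7 mod 7 = 0, so Monday − 0 = Monday.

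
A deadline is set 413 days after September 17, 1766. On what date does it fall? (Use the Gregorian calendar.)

November 4, 1767

+365 (one year) → Sep 17, 1767 (48 left).
Sep has 30 days: +14 → Oct 1, 1767 (34 left).
Oct has 31 days: +31 → Nov 1, 1767 (3 left).
+3 → Nov 4, 1767.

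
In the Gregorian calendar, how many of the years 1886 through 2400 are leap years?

125

Multiples of 4 in [1886,2400]: 129.
Of those, multiples of 100: 6 (not leap unless ÷400).
Multiples of 400: 2.
Leap years = 129 − 6 + 2 = 125.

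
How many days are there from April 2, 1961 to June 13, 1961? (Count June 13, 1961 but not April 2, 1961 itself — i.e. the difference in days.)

Apr 2, 1961 → May 2, 1961: 30 days (April has 30).
May 2, 1961 → Jun 2, 1961: 31 days (May has 31).
Jun 2, 1961 → Jun 13, 1961: 11 days.
Total: 72 days.

72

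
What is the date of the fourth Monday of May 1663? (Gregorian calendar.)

May 1, 1663 is a Tuesday.
The first Monday is therefore May 7 (6 days later).
The fourth Monday is 7 + 3×7 = May 28.

May 28, 1663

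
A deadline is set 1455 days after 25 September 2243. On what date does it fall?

September 19, 2247

+366 (one year; includes Feb 29, 2244) → Sep 25, 2244 (1089 left).
+365 (one year) → Sep 25, 2245 (724 left).
+365 (one year) → Sep 25, 2246 (359 left).
Sep has 30 days: +6 → Oct 1, 2246 (353 left).
Oct has 31 days: +31 → Nov 1, 2246 (322 left).
Nov has 30 days: +30 → Dec 1, 2246 (292 left).
Dec has 31 days: +31 → Jan 1, 2247 (261 left).
Jan has 31 days: +31 → Feb 1, 2247 (230 left).
Feb has 28 days: +28 → Mar 1, 2247 (202 left).
Mar has 31 days: +31 → Apr 1, 2247 (171 left).
Apr has 30 days: +30 → May 1, 2247 (141 left).
May has 31 days: +31 → Jun 1, 2247 (110 left).
Jun has 30 days: +30 → Jul 1, 2247 (80 left).
Jul has 31 days: +31 → Aug 1, 2247 (49 left).
Aug has 31 days: +31 → Sep 1, 2247 (18 left).
+18 → Sep 19, 2247.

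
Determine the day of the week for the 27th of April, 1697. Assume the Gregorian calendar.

Saturday

Doomsday rule: the anchor day for the 1600s is Tuesday. For year 97: 97÷12 = 8 r 1, and 1÷4 = 0, so 8+1+0 = 9.
Tuesday + 9 ≡ Thursday — that's 1697's doomsday.
In April the doomsday date is Apr 4.
Apr 27 is 23 days after Apr 4; 23 mod 7 = 2, so Thursday + 2 = Saturday.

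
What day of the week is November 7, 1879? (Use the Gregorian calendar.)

Friday

Doomsday rule: the anchor day for the 1800s is Friday. For year 79: 79÷12 = 6 r 7, and 7÷4 = 1, so 6+7+1 = 14.
Friday + 14 ≡ Friday — that's 1879's doomsday.
In November the doomsday date is Nov 7.
Nov 7 is the doomsday itself: Friday.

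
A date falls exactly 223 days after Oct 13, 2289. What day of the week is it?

Oct 13, 2289 is a Sunday.
223 mod 7 = 6, so 223 days after a Sunday is Sunday + 6 = Saturday.

Saturday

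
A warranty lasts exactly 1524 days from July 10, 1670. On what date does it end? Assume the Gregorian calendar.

September 11, 1674

+365 (one year) → Jul 10, 1671 (1159 left).
+366 (one year; includes Feb 29, 1672) → Jul 10, 1672 (793 left).
+365 (one year) → Jul 10, 1673 (428 left).
+365 (one year) → Jul 10, 1674 (63 left).
Jul has 31 days: +22 → Aug 1, 1674 (41 left).
Aug has 31 days: +31 → Sep 1, 1674 (10 left).
+10 → Sep 11, 1674.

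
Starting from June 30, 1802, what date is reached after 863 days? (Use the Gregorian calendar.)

November 9, 1804

+365 (one year) → Jun 30, 1803 (498 left).
+366 (one year; includes Feb 29, 1804) → Jun 30, 1804 (132 left).
Jun has 30 days: +1 → Jul 1, 1804 (131 left).
Jul has 31 days: +31 → Aug 1, 1804 (100 left).
Aug has 31 days: +31 → Sep 1, 1804 (69 left).
Sep has 30 days: +30 → Oct 1, 1804 (39 left).
Oct has 31 days: +31 → Nov 1, 1804 (8 left).
+8 → Nov 9, 1804.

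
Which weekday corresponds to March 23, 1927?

Wednesday

Doomsday rule: the anchor day for the 1900s is Wednesday. For year 27: 27÷12 = 2 r 3, and 3÷4 = 0, so 2+3+0 = 5.
Wednesday + 5 ≡ Monday — that's 1927's doomsday.
In March the doomsday date is Mar 14.
Mar 23 is 9 days after Mar 14; 9 mod 7 = 2, so Monday + 2 = Wednesday.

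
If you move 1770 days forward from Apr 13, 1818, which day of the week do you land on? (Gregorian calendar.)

Sunday

First find the weekday of Apr 13, 1818. Doomsday rule: the anchor day for the 1800s is Friday. For year 18: 18÷12 = 1 r 6, and 6÷4 = 1, so 1+6+1 = 8.
Friday + 8 ≡ Saturday — that's 1818's doomsday.
In April the doomsday date is Apr 4.
Apr 13 is 9 days after Apr 4; 9 mod 7 = 2, so Saturday + 2 = Monday.
1770 mod 7 = 6, so 1770 days after a Monday is Monday + 6 = Sunday.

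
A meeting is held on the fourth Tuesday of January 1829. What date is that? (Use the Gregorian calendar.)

January 27, 1829

January 1, 1829 is a Thursday.
The first Tuesday is therefore January 6 (5 days later).
The fourth Tuesday is 6 + 3×7 = January 27.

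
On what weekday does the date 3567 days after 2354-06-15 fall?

First find the weekday of Jun 15, 2354. Doomsday rule: the anchor day for the 2300s is Wednesday. For year 54: 54÷12 = 4 r 6, and 6÷4 = 1, so 4+6+1 = 11.
Wednesday + 11 ≡ Sunday — that's 2354's doomsday.
In June the doomsday date is Jun 6.
Jun 15 is 9 days after Jun 6; 9 mod 7 = 2, so Sunday + 2 = Tuesday.
3567 mod 7 = 4, so 3567 days after a Tuesday is Tuesday + 4 = Saturday.

Saturday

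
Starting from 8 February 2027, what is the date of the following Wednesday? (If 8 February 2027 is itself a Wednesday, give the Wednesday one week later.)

Feb 8, 2027 is a Monday.
From Monday to the next Wednesday is 2 days.
Feb 8, 2027 + 2 = Feb 10, 2027.

February 10, 2027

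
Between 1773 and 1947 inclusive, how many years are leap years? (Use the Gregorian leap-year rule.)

Multiples of 4 in [1773,1947]: 43.
Of those, multiples of 100: 2 (not leap unless ÷400).
Multiples of 400: 0.
Leap years = 43 − 2 + 0 = 41.

41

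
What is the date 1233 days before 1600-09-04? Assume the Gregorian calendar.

−366 (one year; includes Feb 29, 1600) → Sep 4, 1599 (867 left).
−365 (one year) → Sep 4, 1598 (502 left).
−365 (one year) → Sep 4, 1597 (137 left).
−4 → Aug 31, 1597 (end of Aug, 31 days; 133 left).
−31 → Jul 31, 1597 (end of Jul, 31 days; 102 left).
−31 → Jun 30, 1597 (end of Jun, 30 days; 71 left).
−30 → May 31, 1597 (end of May, 31 days; 41 left).
−31 → Apr 30, 1597 (end of Apr, 30 days; 10 left).
−10 → Apr 20, 1597.

April 20, 1597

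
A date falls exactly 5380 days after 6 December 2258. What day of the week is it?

Friday

First find the weekday of Dec 6, 2258. Doomsday rule: the anchor day for the 2200s is Friday. For year 58: 58÷12 = 4 r 10, and 10÷4 = 2, so 4+10+2 = 16.
Friday + 16 ≡ Sunday — that's 2258's doomsday.
In December the doomsday date is Dec 12.
Dec 6 is 6 days before Dec 12; 6 mod 7 = 6, so Sunday − 6 = Monday.
5380 mod 7 = 4, so 5380 days after a Monday is Monday + 4 = Friday.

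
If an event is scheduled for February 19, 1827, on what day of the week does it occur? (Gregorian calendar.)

Doomsday rule: the anchor day for the 1800s is Friday. For year 27: 27÷12 = 2 r 3, and 3÷4 = 0, so 2+3+0 = 5.
Friday + 5 ≡ Wednesday — that's 1827's doomsday.
In February the doomsday date is Feb 28 (1827 is not a leap year).
Feb 19 is 9 days before Feb 28; 9 mod 7 = 2, so Wednesday − 2 = Monday.

Monday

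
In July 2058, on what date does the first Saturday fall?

July 6, 2058

July 1, 2058 is a Monday.
The first Saturday is therefore July 6 (5 days later).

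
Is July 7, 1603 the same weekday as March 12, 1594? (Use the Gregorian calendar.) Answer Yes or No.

From Mar 12, 1594 to Jul 7, 1603 is 3404 days.
3404 mod 7 = 2, so they are different weekdays.
(Mar 12, 1594 is a Saturday; Jul 7, 1603 is a Monday.)

No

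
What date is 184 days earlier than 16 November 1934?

May 16, 1934

−16 → Oct 31, 1934 (end of Oct, 31 days; 168 left).
−31 → Sep 30, 1934 (end of Sep, 30 days; 137 left).
−30 → Aug 31, 1934 (end of Aug, 31 days; 107 left).
−31 → Jul 31, 1934 (end of Jul, 31 days; 76 left).
−31 → Jun 30, 1934 (end of Jun, 30 days; 45 left).
−30 → May 31, 1934 (end of May, 31 days; 15 left).
−15 → May 16, 1934.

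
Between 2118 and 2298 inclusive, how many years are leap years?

44

Multiples of 4 in [2118,2298]: 45.
Of those, multiples of 100: 1 (not leap unless ÷400).
Multiples of 400: 0.
Leap years = 45 − 1 + 0 = 44.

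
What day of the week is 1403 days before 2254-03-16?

Monday

Mar 16, 2254 is a Thursday.
1403 mod 7 = 3, so 1403 days before a Thursday is Thursday − 3 = Monday.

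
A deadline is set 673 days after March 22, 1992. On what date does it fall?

January 24, 1994

+365 (one year) → Mar 22, 1993 (308 left).
Mar has 31 days: +10 → Apr 1, 1993 (298 left).
Apr has 30 days: +30 → May 1, 1993 (268 left).
May has 31 days: +31 → Jun 1, 1993 (237 left).
Jun has 30 days: +30 → Jul 1, 1993 (207 left).
Jul has 31 days: +31 → Aug 1, 1993 (176 left).
Aug has 31 days: +31 → Sep 1, 1993 (145 left).
Sep has 30 days: +30 → Oct 1, 1993 (115 left).
Oct has 31 days: +31 → Nov 1, 1993 (84 left).
Nov has 30 days: +30 → Dec 1, 1993 (54 left).
Dec has 31 days: +31 → Jan 1, 1994 (23 left).
+23 → Jan 24, 1994.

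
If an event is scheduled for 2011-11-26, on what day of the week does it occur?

Saturday

January 1, 2011 is a Saturday.
Jan 1, 2011 → Feb 1, 2011: 31 days (January has 31).
Feb 1, 2011 → Mar 1, 2011: 28 days (February has 28).
Mar 1, 2011 → Apr 1, 2011: 31 days (March has 31).
Apr 1, 2011 → May 1, 2011: 30 days (April has 30).
May 1, 2011 → Jun 1, 2011: 31 days (May has 31).
Jun 1, 2011 → Jul 1, 2011: 30 days (June has 30).
Jul 1, 2011 → Aug 1, 2011: 31 days (July has 31).
Aug 1, 2011 → Sep 1, 2011: 31 days (August has 31).
Sep 1, 2011 → Oct 1, 2011: 30 days (September has 30).
Oct 1, 2011 → Nov 1, 2011: 31 days (October has 31).
Nov 1, 2011 → Nov 26, 2011: 25 days.
Total: 329 days.
329 mod 7 = 0, so Saturday + 0 = Saturday.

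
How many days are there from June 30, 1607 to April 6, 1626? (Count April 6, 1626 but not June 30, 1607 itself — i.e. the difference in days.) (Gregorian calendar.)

6855

Jun 30, 1607 → Jun 30, 1608: 366 days (Feb 29, 1608 is in that span).
Jun 30, 1608 → Jun 30, 1609: 365 days.
Jun 30, 1609 → Jun 30, 1610: 365 days.
Jun 30, 1610 → Jun 30, 1611: 365 days.
Jun 30, 1611 → Jun 30, 1612: 366 days (Feb 29, 1612 is in that span).
Jun 30, 1612 → Jun 30, 1613: 365 days.
Jun 30, 1613 → Jun 30, 1614: 365 days.
Jun 30, 1614 → Jun 30, 1615: 365 days.
Jun 30, 1615 → Jun 30, 1616: 366 days (Feb 29, 1616 is in that span).
Jun 30, 1616 → Jun 30, 1617: 365 days.
Jun 30, 1617 → Jun 30, 1618: 365 days.
Jun 30, 1618 → Jun 30, 1619: 365 days.
Jun 30, 1619 → Jun 30, 1620: 366 days (Feb 29, 1620 is in that span).
Jun 30, 1620 → Jun 30, 1621: 365 days.
Jun 30, 1621 → Jun 30, 1622: 365 days.
Jun 30, 1622 → Jun 30, 1623: 365 days.
Jun 30, 1623 → Jun 30, 1624: 366 days (Feb 29, 1624 is in that span).
Jun 30, 1624 → Jun 30, 1625: 365 days.
Jun 30, 1625 → Jul 30, 1625: 30 days (June has 30).
Jul 30, 1625 → Aug 30, 1625: 31 days (July has 31).
Aug 30, 1625 → Sep 30, 1625: 31 days (August has 31).
Sep 30, 1625 → Oct 30, 1625: 30 days (September has 30).
Oct 30, 1625 → Nov 30, 1625: 31 days (October has 31).
Nov 30, 1625 → Dec 30, 1625: 30 days (November has 30).
Dec 30, 1625 → Jan 30, 1626: 31 days (December has 31).
Jan 30, 1626 → Feb 28, 1626: 29 days (January has 31).
Feb 28, 1626 → Mar 28, 1626: 28 days (February has 28).
Mar 28, 1626 → Apr 6, 1626: 9 days.
Total: 6855 days.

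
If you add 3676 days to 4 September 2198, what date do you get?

+365 (one year) → Sep 4, 2199 (3311 left).
+365 (one year) → Sep 4, 2200 (2946 left).
+365 (one year) → Sep 4, 2201 (2581 left).
+365 (one year) → Sep 4, 2202 (2216 left).
+365 (one year) → Sep 4, 2203 (1851 left).
+366 (one year; includes Feb 29, 2204) → Sep 4, 2204 (1485 left).
+365 (one year) → Sep 4, 2205 (1120 left).
+365 (one year) → Sep 4, 2206 (755 left).
+365 (one year) → Sep 4, 2207 (390 left).
Sep has 30 days: +27 → Oct 1, 2207 (363 left).
Oct has 31 days: +31 → Nov 1, 2207 (332 left).
Nov has 30 days: +30 → Dec 1, 2207 (302 left).
Dec has 31 days: +31 → Jan 1, 2208 (271 left).
Jan has 31 days: +31 → Feb 1, 2208 (240 left).
Feb has 29 days: +29 → Mar 1, 2208 (211 left).
Mar has 31 days: +31 → Apr 1, 2208 (180 left).
Apr has 30 days: +30 → May 1, 2208 (150 left).
May has 31 days: +31 → Jun 1, 2208 (119 left).
Jun has 30 days: +30 → Jul 1, 2208 (89 left).
Jul has 31 days: +31 → Aug 1, 2208 (58 left).
Aug has 31 days: +31 → Sep 1, 2208 (27 left).
+27 → Sep 28, 2208.

September 28, 2208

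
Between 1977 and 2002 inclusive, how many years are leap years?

Multiples of 4 in [1977,2002]: 6.
Of those, multiples of 100: 1 (not leap unless ÷400).
Multiples of 400: 1.
Leap years = 6 − 1 + 1 = 6.

6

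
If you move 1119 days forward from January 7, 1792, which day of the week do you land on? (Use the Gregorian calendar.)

Jan 7, 1792 is a Saturday.
1119 mod 7 = 6, so 1119 days after a Saturday is Saturday + 6 = Friday.

Friday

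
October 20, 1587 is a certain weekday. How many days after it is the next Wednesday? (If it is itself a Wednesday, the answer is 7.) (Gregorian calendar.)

Oct 20, 1587 is a Tuesday.
From Tuesday to the next Wednesday is 1 day.

1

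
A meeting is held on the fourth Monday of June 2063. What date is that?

June 25, 2063

June 1, 2063 is a Friday.
The first Monday is therefore June 4 (3 days later).
The fourth Monday is 4 + 3×7 = June 25.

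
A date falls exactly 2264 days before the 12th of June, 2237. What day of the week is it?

Friday

First find the weekday of Jun 12, 2237. Doomsday rule: the anchor day for the 2200s is Friday. For year 37: 37÷12 = 3 r 1, and 1÷4 = 0, so 3+1+0 = 4.
Friday + 4 ≡ Tuesday — that's 2237's doomsday.
In June the doomsday date is Jun 6.
Jun 12 is 6 days after Jun 6; 6 mod 7 = 6, so Tuesday + 6 = Monday.
2264 mod 7 = 3, so 2264 days before a Monday is Monday − 3 = Friday.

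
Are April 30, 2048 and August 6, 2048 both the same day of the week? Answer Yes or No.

Yes

From Apr 30, 2048 to Aug 6, 2048 is 98 days.
98 mod 7 = 0, so they are the same weekday.
(Apr 30, 2048 is a Thursday; Aug 6, 2048 is a Thursday.)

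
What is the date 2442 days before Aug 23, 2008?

December 16, 2001

−366 (one year; includes Feb 29, 2008) → Aug 23, 2007 (2076 left).
−365 (one year) → Aug 23, 2006 (1711 left).
−365 (one year) → Aug 23, 2005 (1346 left).
−365 (one year) → Aug 23, 2004 (981 left).
−366 (one year; includes Feb 29, 2004) → Aug 23, 2003 (615 left).
−365 (one year) → Aug 23, 2002 (250 left).
−23 → Jul 31, 2002 (end of Jul, 31 days; 227 left).
−31 → Jun 30, 2002 (end of Jun, 30 days; 196 left).
−30 → May 31, 2002 (end of May, 31 days; 166 left).
−31 → Apr 30, 2002 (end of Apr, 30 days; 135 left).
−30 → Mar 31, 2002 (end of Mar, 31 days; 105 left).
−31 → Feb 28, 2002 (end of Feb, 28 days; 74 left).
−28 → Jan 31, 2002 (end of Jan, 31 days; 46 left).
−31 → Dec 31, 2001 (end of Dec, 31 days; 15 left).
−15 → Dec 16, 2001.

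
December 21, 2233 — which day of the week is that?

Saturday

Doomsday rule: the anchor day for the 2200s is Friday. For year 33: 33÷12 = 2 r 9, and 9÷4 = 2, so 2+9+2 = 13.
Friday + 13 ≡ Thursday — that's 2233's doomsday.
In December the doomsday date is Dec 12.
Dec 21 is 9 days after Dec 12; 9 mod 7 = 2, so Thursday + 2 = Saturday.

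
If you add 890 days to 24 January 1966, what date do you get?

July 2, 1968

+365 (one year) → Jan 24, 1967 (525 left).
+365 (one year) → Jan 24, 1968 (160 left).
Jan has 31 days: +8 → Feb 1, 1968 (152 left).
Feb has 29 days: +29 → Mar 1, 1968 (123 left).
Mar has 31 days: +31 → Apr 1, 1968 (92 left).
Apr has 30 days: +30 → May 1, 1968 (62 left).
May has 31 days: +31 → Jun 1, 1968 (31 left).
Jun has 30 days: +30 → Jul 1, 1968 (1 left).
+1 → Jul 2, 1968.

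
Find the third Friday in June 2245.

June 20, 2245

June 1, 2245 is a Sunday.
The first Friday is therefore June 6 (5 days later).
The third Friday is 6 + 2×7 = June 20.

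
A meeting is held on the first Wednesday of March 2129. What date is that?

March 1, 2129 is a Tuesday.
The first Wednesday is therefore March 2 (1 days later).

March 2, 2129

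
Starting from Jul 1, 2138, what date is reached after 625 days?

+365 (one year) → Jul 1, 2139 (260 left).
Jul has 31 days: +31 → Aug 1, 2139 (229 left).
Aug has 31 days: +31 → Sep 1, 2139 (198 left).
Sep has 30 days: +30 → Oct 1, 2139 (168 left).
Oct has 31 days: +31 → Nov 1, 2139 (137 left).
Nov has 30 days: +30 → Dec 1, 2139 (107 left).
Dec has 31 days: +31 → Jan 1, 2140 (76 left).
Jan has 31 days: +31 → Feb 1, 2140 (45 left).
Feb has 29 days: +29 → Mar 1, 2140 (16 left).
+16 → Mar 17, 2140.

March 17, 2140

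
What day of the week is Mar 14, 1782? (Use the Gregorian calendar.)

Thursday

Doomsday rule: the anchor day for the 1700s is Sunday. For year 82: 82÷12 = 6 r 10, and 10÷4 = 2, so 6+10+2 = 18.
Sunday + 18 ≡ Thursday — that's 1782's doomsday.
In March the doomsday date is Mar 14.
Mar 14 is the doomsday itself: Thursday.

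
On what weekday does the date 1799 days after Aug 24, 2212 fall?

Aug 24, 2212 is a Monday.
1799 mod 7 = 0, so 1799 days after a Monday is Monday + 0 = Monday.

Monday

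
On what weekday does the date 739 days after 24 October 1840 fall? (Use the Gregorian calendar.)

Wednesday

Oct 24, 1840 is a Saturday.
739 mod 7 = 4, so 739 days after a Saturday is Saturday + 4 = Wednesday.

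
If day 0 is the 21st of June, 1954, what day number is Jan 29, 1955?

222

Jun 21, 1954 → Jul 21, 1954: 30 days (June has 30).
Jul 21, 1954 → Aug 21, 1954: 31 days (July has 31).
Aug 21, 1954 → Sep 21, 1954: 31 days (August has 31).
Sep 21, 1954 → Oct 21, 1954: 30 days (September has 30).
Oct 21, 1954 → Nov 21, 1954: 31 days (October has 31).
Nov 21, 1954 → Dec 21, 1954: 30 days (November has 30).
Dec 21, 1954 → Jan 21, 1955: 31 days (December has 31).
Jan 21, 1955 → Jan 29, 1955: 8 days.
Total: 222 days.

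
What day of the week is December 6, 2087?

Doomsday rule: the anchor day for the 2000s is Tuesday. For year 87: 87÷12 = 7 r 3, and 3÷4 = 0, so 7+3+0 = 10.
Tuesday + 10 ≡ Friday — that's 2087's doomsday.
In December the doomsday date is Dec 12.
Dec 6 is 6 days before Dec 12; 6 mod 7 = 6, so Friday − 6 = Saturday.

Saturday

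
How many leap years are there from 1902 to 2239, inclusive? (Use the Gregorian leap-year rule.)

Multiples of 4 in [1902,2239]: 84.
Of those, multiples of 100: 3 (not leap unless ÷400).
Multiples of 400: 1.
Leap years = 84 − 3 + 1 = 82.

82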